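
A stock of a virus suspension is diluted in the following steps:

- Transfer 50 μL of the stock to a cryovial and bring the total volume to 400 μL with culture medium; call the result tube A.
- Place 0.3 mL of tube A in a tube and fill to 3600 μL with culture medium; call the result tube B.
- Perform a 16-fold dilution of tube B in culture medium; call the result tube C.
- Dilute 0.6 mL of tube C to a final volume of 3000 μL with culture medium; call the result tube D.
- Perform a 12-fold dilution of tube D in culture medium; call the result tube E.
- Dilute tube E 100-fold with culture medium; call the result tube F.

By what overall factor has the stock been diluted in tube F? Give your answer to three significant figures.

Step 1: 50 μL brought to 400 μL → factor 400/50 = 8
Step 2: 0.3 mL brought to 3600 μL → factor 3.6/0.3 = 12
Step 3: 16-fold → factor 16
Step 4: 0.6 mL brought to 3000 μL → factor 3/0.6 = 5
Step 5: 12-fold → factor 12
Step 6: 100-fold → factor 100
Overall dilution factor = 8 × 12 × 16 × 5 × 12 × 100 = 9.216 × 10^6

9.22 × 10^6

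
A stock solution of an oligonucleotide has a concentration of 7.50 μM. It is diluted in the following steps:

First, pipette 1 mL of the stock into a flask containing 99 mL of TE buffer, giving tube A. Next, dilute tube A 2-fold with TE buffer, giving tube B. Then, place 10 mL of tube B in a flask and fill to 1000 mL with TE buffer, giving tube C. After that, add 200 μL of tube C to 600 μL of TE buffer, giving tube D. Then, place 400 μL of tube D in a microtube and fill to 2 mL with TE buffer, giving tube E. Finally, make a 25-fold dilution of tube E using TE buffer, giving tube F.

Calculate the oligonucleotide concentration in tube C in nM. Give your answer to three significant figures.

Step 1: 1 mL + 99 mL = 100 mL total → factor 100/1 = 100
Step 2: 2-fold → factor 2
Step 3: 10 mL brought to 1000 mL → factor 1000/10 = 100
Dilution factor through tube C = 100 × 2 × 100 = 20000
[tube C] = 7.50 μM / 20000 = 0.0003750 μM = 0.375 nM

0.375 nM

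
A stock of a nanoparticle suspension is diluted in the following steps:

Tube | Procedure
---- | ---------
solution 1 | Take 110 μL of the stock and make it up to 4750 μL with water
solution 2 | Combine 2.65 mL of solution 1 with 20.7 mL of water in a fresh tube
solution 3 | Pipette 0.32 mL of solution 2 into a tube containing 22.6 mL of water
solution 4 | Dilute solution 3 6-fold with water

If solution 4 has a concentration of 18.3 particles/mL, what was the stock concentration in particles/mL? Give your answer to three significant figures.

2.99 × 10^6 particles/mL

Step 1: 110 μL brought to 4750 μL → factor 4750/110 = 43.182
Step 2: 2.65 mL + 20.7 mL = 23.35 mL total → factor 23.35/2.65 = 8.8113
Step 3: 0.32 mL + 22.6 mL = 22.92 mL total → factor 22.92/0.32 = 71.625
Step 4: 6-fold → factor 6
Overall dilution factor = 43.182 × 8.8113 × 71.625 × 6 = 1.6352 × 10^5
Stock = 18.3 particles/mL × 1.6352 × 10^5 = 2.99 × 10^6 particles/mL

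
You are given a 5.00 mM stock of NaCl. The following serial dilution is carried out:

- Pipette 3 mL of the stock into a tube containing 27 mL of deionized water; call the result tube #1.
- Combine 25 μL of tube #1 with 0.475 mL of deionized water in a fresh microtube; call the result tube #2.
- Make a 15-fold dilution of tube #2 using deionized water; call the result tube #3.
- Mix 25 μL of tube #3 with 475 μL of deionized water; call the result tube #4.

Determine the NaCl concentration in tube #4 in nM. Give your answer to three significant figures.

83.3 nM

Step 1: 3 mL + 27 mL = 30 mL total → factor 30/3 = 10
Step 2: 25 μL + 0.475 mL = 500 μL total → factor 500/25 = 20
Step 3: 15-fold → factor 15
Step 4: 25 μL + 475 μL = 500 μL total → factor 500/25 = 20
Overall dilution factor = 10 × 20 × 15 × 20 = 60000
Final = 5.00 mM / 60000 = 8.333 × 10^-5 mM = 83.3 nM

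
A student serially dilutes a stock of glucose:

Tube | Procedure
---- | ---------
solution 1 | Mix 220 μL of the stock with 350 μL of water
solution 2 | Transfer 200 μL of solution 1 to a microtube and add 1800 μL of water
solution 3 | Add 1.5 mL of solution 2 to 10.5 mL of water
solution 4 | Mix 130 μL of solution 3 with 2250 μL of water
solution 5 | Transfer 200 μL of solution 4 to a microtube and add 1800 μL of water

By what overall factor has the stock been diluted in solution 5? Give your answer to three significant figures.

Step 1: 220 μL + 350 μL = 570 μL total → factor 570/220 = 2.5909
Step 2: 200 μL + 1800 μL = 2000 μL total → factor 2000/200 = 10
Step 3: 1.5 mL + 10.5 mL = 12 mL total → factor 12/1.5 = 8
Step 4: 130 μL + 2250 μL = 2380 μL total → factor 2380/130 = 18.308
Step 5: 200 μL + 1800 μL = 2000 μL total → factor 2000/200 = 10
Overall dilution factor = 2.5909 × 10 × 8 × 18.308 × 10 = 37947

3.79 × 10^4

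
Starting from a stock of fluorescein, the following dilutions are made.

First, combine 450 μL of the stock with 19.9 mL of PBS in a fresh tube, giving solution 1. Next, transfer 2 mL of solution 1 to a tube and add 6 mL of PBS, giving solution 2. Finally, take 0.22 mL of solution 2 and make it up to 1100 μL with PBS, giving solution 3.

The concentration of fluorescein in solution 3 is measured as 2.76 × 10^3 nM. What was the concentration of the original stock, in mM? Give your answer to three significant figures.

Step 1: 450 μL + 19.9 mL = 20350 μL total → factor 20350/450 = 45.222
Step 2: 2 mL + 6 mL = 8 mL total → factor 8/2 = 4
Step 3: 0.22 mL brought to 1100 μL → factor 1.1/0.22 = 5
Overall dilution factor = 45.222 × 4 × 5 = 904.44
Stock = 2.76 × 10^3 nM × 904.44 = 2.496 × 10^6 nM = 2.50 mM

2.50 mM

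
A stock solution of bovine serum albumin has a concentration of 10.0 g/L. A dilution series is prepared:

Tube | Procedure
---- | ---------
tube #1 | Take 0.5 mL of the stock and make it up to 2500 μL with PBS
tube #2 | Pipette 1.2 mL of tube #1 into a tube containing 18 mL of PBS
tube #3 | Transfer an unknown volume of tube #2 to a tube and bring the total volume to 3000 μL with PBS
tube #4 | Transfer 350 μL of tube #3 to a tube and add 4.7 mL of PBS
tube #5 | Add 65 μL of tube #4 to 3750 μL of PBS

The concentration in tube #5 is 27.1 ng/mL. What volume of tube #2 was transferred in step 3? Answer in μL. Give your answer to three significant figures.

Step 1: 0.5 mL brought to 2500 μL → factor 2.5/0.5 = 5
Step 2: 1.2 mL + 18 mL = 19.2 mL total → factor 19.2/1.2 = 16
Step 3: v brought to 3000 μL → factor = 3000 μL/v
Step 4: 350 μL + 4.7 mL = 5050 μL total → factor 5050/350 = 14.429
Step 5: 65 μL + 3750 μL = 3815 μL total → factor 3815/65 = 58.692
Product of known-step factors = 67748
Overall factor = 10.0 g/L / (27.1 ng/mL) = 3.69 × 10^5
Step-3 factor = 3.69 × 10^5 / 67748 = 5.4467
v = 3000 μL / 5.4467 = 551 μL

551 μL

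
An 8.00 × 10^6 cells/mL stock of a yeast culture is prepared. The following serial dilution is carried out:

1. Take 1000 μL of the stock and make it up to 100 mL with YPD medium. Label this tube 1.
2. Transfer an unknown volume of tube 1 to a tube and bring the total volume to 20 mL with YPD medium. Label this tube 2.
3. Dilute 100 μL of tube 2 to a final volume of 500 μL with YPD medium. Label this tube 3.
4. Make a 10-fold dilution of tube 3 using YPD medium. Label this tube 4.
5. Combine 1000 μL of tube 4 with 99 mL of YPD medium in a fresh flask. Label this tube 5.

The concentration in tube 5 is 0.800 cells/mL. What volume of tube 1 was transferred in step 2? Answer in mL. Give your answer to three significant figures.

1.00 mL

Step 1: 1000 μL brought to 100 mL → factor 1 × 10^5/1000 = 100
Step 2: v brought to 20 mL → factor = 20 mL/v
Step 3: 100 μL brought to 500 μL → factor 500/100 = 5
Step 4: 10-fold → factor 10
Step 5: 1000 μL + 99 mL = 1 × 10^5 μL total → factor 1 × 10^5/1000 = 100
Product of known-step factors = 5 × 10^5
Overall factor = 8.00 × 10^6 cells/mL / (0.800 cells/mL) = 1 × 10^7
Step-2 factor = 1 × 10^7 / 5 × 10^5 = 20
v = 20 mL / 20 = 1.00 mL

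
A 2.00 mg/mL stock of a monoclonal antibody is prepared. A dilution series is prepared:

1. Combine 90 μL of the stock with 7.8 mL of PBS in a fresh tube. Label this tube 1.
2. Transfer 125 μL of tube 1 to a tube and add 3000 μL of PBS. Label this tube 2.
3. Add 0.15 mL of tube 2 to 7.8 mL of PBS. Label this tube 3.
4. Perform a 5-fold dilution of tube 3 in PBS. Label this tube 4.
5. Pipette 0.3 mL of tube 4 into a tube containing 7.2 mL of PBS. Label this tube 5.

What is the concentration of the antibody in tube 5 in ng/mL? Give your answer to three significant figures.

0.138 ng/mL

Step 1: 90 μL + 7.8 mL = 7890 μL total → factor 7890/90 = 87.667
Step 2: 125 μL + 3000 μL = 3125 μL total → factor 3125/125 = 25
Step 3: 0.15 mL + 7.8 mL = 7.95 mL total → factor 7.95/0.15 = 53
Step 4: 5-fold → factor 5
Step 5: 0.3 mL + 7.2 mL = 7.5 mL total → factor 7.5/0.3 = 25
Overall dilution factor = 87.667 × 25 × 53 × 5 × 25 = 1.452 × 10^7
Final = 2.00 mg/mL / 1.452 × 10^7 = 1.377 × 10^-7 mg/mL = 0.138 ng/mL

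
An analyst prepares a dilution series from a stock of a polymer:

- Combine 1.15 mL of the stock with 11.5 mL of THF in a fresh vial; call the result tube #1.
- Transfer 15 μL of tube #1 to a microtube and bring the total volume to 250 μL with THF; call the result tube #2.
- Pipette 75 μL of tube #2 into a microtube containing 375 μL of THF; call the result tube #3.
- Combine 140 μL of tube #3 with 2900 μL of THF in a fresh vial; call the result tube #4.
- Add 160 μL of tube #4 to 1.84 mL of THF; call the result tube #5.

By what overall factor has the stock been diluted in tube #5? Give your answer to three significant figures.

2.99 × 10^5

Step 1: 1.15 mL + 11.5 mL = 12.65 mL total → factor 12.65/1.15 = 11
Step 2: 15 μL brought to 250 μL → factor 250/15 = 16.667
Step 3: 75 μL + 375 μL = 450 μL total → factor 450/75 = 6
Step 4: 140 μL + 2900 μL = 3040 μL total → factor 3040/140 = 21.714
Step 5: 160 μL + 1.84 mL = 2000 μL total → factor 2000/160 = 12.5
Overall dilution factor = 11 × 16.667 × 6 × 21.714 × 12.5 = 2.9857 × 10^5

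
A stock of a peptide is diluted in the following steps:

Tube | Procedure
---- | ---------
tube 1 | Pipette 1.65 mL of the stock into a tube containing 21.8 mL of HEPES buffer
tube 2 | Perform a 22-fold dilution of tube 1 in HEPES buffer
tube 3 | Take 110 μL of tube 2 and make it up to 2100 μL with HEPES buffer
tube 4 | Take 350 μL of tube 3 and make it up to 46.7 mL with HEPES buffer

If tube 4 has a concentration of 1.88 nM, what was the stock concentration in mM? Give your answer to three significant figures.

Step 1: 1.65 mL + 21.8 mL = 23.45 mL total → factor 23.45/1.65 = 14.212
Step 2: 22-fold → factor 22
Step 3: 110 μL brought to 2100 μL → factor 2100/110 = 19.091
Step 4: 350 μL brought to 46.7 mL → factor 46700/350 = 133.43
Overall dilution factor = 14.212 × 22 × 19.091 × 133.43 = 7.9645 × 10^5
Stock = 1.88 nM × 7.9645 × 10^5 = 1.497 × 10^6 nM = 1.50 mM

1.50 mM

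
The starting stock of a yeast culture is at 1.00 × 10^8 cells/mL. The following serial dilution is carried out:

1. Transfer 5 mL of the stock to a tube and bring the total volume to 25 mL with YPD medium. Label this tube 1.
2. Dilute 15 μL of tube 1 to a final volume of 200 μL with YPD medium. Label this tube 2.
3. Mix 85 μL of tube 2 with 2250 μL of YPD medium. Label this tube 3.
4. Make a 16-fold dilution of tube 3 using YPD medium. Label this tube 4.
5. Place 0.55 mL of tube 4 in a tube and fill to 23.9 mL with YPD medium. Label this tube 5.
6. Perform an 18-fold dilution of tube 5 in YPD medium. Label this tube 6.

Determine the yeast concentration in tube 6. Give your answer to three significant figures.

Step 1: 5 mL brought to 25 mL → factor 25/5 = 5
Step 2: 15 μL brought to 200 μL → factor 200/15 = 13.333
Step 3: 85 μL + 2250 μL = 2335 μL total → factor 2335/85 = 27.471
Step 4: 16-fold → factor 16
Step 5: 0.55 mL brought to 23.9 mL → factor 23.9/0.55 = 43.455
Step 6: 18-fold → factor 18
Overall dilution factor = 5 × 13.333 × 27.471 × 16 × 43.455 × 18 = 2.2919 × 10^7
Final = 1.00 × 10^8 cells/mL / 2.2919 × 10^7 = 4.36 cells/mL

4.36 cells/mL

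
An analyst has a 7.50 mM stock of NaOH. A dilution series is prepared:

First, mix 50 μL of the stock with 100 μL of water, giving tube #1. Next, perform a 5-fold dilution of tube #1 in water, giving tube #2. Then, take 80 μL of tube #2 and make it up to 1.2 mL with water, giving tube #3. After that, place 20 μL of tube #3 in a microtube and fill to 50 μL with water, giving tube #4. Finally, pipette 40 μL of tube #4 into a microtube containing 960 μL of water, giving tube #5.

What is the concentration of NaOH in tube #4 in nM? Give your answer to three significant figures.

1.33 × 10^4 nM

Step 1: 50 μL + 100 μL = 150 μL total → factor 150/50 = 3
Step 2: 5-fold → factor 5
Step 3: 80 μL brought to 1.2 mL → factor 1200/80 = 15
Step 4: 20 μL brought to 50 μL → factor 50/20 = 2.5
Dilution factor through tube #4 = 3 × 5 × 15 × 2.5 = 562.5
[tube #4] = 7.50 mM / 562.5 = 0.01333 mM = 1.33 × 10^4 nM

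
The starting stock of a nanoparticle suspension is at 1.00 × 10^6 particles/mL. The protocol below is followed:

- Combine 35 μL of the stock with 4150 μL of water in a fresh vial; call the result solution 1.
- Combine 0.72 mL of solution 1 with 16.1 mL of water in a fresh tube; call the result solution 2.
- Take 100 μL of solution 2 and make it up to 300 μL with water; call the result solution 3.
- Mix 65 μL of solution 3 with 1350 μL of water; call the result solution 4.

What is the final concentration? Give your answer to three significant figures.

Step 1: 35 μL + 4150 μL = 4185 μL total → factor 4185/35 = 119.57
Step 2: 0.72 mL + 16.1 mL = 16.82 mL total → factor 16.82/0.72 = 23.361
Step 3: 100 μL brought to 300 μL → factor 300/100 = 3
Step 4: 65 μL + 1350 μL = 1415 μL total → factor 1415/65 = 21.769
Overall dilution factor = 119.57 × 23.361 × 3 × 21.769 = 1.8243 × 10^5
Final = 1.00 × 10^6 particles/mL / 1.8243 × 10^5 = 5.48 particles/mL

5.48 particles/mL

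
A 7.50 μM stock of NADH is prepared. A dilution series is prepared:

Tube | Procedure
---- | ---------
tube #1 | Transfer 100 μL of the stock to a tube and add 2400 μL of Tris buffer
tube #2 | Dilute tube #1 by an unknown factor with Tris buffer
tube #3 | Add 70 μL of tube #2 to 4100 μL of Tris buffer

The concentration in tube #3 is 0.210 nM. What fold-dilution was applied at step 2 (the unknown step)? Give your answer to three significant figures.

24.0-fold

Step 1: 100 μL + 2400 μL = 2500 μL total → factor 2500/100 = 25
Step 2: unknown factor x
Step 3: 70 μL + 4100 μL = 4170 μL total → factor 4170/70 = 59.571
Product of known-step factors = 1489.3
Overall factor = 7.50 μM / (0.210 nM) = 35714
x = 35714 / 1489.3 = 24.0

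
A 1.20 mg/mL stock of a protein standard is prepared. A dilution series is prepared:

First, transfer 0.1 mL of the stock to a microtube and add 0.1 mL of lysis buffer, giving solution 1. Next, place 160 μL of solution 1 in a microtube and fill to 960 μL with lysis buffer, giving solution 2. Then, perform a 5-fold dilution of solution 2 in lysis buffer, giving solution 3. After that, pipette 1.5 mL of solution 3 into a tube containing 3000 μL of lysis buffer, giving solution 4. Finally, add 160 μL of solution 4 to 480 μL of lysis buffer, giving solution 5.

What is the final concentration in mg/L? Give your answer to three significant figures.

Step 1: 0.1 mL + 0.1 mL = 0.2 mL total → factor 0.2/0.1 = 2
Step 2: 160 μL brought to 960 μL → factor 960/160 = 6
Step 3: 5-fold → factor 5
Step 4: 1.5 mL + 3000 μL = 4.5 mL total → factor 4.5/1.5 = 3
Step 5: 160 μL + 480 μL = 640 μL total → factor 640/160 = 4
Overall dilution factor = 2 × 6 × 5 × 3 × 4 = 720
Final = 1.20 mg/mL / 720 = 0.001667 mg/mL = 1.67 mg/L

1.67 mg/L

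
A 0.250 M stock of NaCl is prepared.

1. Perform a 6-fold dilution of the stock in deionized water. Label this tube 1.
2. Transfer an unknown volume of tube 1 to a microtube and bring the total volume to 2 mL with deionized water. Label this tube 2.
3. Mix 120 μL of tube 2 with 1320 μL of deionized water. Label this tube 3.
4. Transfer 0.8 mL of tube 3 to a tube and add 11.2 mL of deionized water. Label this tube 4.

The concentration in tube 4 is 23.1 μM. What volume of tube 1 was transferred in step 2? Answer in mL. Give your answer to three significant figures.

0.200 mL

Step 1: 6-fold → factor 6
Step 2: v brought to 2 mL → factor = 2 mL/v
Step 3: 120 μL + 1320 μL = 1440 μL total → factor 1440/120 = 12
Step 4: 0.8 mL + 11.2 mL = 12 mL total → factor 12/0.8 = 15
Product of known-step factors = 1080
Overall factor = 0.250 M / (23.1 μM) = 10823
Step-2 factor = 10823 / 1080 = 10.021
v = 2 mL / 10.021 = 0.200 mL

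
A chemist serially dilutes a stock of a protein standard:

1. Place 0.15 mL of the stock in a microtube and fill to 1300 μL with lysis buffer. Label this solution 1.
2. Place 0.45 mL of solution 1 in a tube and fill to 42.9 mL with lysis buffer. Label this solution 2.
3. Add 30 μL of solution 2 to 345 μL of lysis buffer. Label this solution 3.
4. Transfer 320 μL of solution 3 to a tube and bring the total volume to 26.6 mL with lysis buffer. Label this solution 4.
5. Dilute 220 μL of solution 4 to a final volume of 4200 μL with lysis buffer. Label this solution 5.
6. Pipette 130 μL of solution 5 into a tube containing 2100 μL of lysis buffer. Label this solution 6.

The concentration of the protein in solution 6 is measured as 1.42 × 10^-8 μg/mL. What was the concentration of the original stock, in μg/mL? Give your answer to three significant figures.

Step 1: 0.15 mL brought to 1300 μL → factor 1.3/0.15 = 8.6667
Step 2: 0.45 mL brought to 42.9 mL → factor 42.9/0.45 = 95.333
Step 3: 30 μL + 345 μL = 375 μL total → factor 375/30 = 12.5
Step 4: 320 μL brought to 26.6 mL → factor 26600/320 = 83.125
Step 5: 220 μL brought to 4200 μL → factor 4200/220 = 19.091
Step 6: 130 μL + 2100 μL = 2230 μL total → factor 2230/130 = 17.154
Overall dilution factor = 8.6667 × 95.333 × 12.5 × 83.125 × 19.091 × 17.154 = 2.8114 × 10^8
Stock = 1.42 × 10^-8 μg/mL × 2.8114 × 10^8 = 3.99 μg/mL

3.99 μg/mL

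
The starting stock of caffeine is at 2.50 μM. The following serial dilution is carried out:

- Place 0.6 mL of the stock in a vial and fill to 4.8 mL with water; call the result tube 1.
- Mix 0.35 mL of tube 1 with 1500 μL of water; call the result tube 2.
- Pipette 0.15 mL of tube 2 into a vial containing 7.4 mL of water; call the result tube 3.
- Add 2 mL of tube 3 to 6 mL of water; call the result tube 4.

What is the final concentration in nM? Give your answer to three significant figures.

0.294 nM

Step 1: 0.6 mL brought to 4.8 mL → factor 4.8/0.6 = 8
Step 2: 0.35 mL + 1500 μL = 1.85 mL total → factor 1.85/0.35 = 5.2857
Step 3: 0.15 mL + 7.4 mL = 7.55 mL total → factor 7.55/0.15 = 50.333
Step 4: 2 mL + 6 mL = 8 mL total → factor 8/2 = 4
Overall dilution factor = 8 × 5.2857 × 50.333 × 4 = 8513.5
Final = 2.50 μM / 8513.5 = 0.0002937 μM = 0.294 nM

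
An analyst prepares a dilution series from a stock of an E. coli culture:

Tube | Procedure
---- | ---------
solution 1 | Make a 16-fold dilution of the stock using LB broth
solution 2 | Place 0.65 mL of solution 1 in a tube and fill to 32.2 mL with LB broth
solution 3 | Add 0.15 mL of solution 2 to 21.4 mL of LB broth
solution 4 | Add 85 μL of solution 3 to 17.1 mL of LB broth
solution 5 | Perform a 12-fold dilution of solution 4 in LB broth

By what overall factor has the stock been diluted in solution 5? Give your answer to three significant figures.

Step 1: 16-fold → factor 16
Step 2: 0.65 mL brought to 32.2 mL → factor 32.2/0.65 = 49.538
Step 3: 0.15 mL + 21.4 mL = 21.55 mL total → factor 21.55/0.15 = 143.67
Step 4: 85 μL + 17.1 mL = 17185 μL total → factor 17185/85 = 202.18
Step 5: 12-fold → factor 12
Overall dilution factor = 16 × 49.538 × 143.67 × 202.18 × 12 = 2.7627 × 10^8

2.76 × 10^8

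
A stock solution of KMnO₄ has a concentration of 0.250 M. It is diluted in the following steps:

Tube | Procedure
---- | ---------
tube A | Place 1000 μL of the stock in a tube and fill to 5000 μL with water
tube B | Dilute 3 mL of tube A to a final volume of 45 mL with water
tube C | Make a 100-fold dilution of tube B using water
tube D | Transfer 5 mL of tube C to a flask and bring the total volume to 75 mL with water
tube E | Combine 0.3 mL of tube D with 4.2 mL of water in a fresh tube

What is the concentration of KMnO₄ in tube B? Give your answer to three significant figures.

0.00333 M

Step 1: 1000 μL brought to 5000 μL → factor 5000/1000 = 5
Step 2: 3 mL brought to 45 mL → factor 45/3 = 15
Dilution factor through tube B = 5 × 15 = 75
[tube B] = 0.250 M / 75 = 0.00333 M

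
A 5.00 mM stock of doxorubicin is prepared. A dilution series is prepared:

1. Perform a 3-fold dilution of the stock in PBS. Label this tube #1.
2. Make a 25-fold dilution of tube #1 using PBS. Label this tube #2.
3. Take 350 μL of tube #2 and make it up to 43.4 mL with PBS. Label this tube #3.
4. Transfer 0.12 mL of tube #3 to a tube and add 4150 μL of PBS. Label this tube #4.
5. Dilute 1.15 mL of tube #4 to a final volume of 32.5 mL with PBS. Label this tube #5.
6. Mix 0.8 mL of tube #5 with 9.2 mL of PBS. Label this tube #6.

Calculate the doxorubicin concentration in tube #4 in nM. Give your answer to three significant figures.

15.1 nM

Step 1: 3-fold → factor 3
Step 2: 25-fold → factor 25
Step 3: 350 μL brought to 43.4 mL → factor 43400/350 = 124
Step 4: 0.12 mL + 4150 μL = 4.27 mL total → factor 4.27/0.12 = 35.583
Dilution factor through tube #4 = 3 × 25 × 124 × 35.583 = 3.3092 × 10^5
[tube #4] = 5.00 mM / 3.3092 × 10^5 = 1.511 × 10^-5 mM = 15.1 nM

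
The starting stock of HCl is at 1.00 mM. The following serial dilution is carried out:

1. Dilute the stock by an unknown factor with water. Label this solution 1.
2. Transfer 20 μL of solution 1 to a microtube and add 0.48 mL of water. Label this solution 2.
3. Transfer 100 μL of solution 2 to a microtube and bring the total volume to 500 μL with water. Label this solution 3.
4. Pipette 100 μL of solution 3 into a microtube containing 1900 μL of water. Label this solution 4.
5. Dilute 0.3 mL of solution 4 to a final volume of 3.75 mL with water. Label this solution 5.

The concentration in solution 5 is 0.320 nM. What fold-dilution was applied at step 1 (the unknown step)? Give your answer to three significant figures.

Step 1: unknown factor x
Step 2: 20 μL + 0.48 mL = 500 μL total → factor 500/20 = 25
Step 3: 100 μL brought to 500 μL → factor 500/100 = 5
Step 4: 100 μL + 1900 μL = 2000 μL total → factor 2000/100 = 20
Step 5: 0.3 mL brought to 3.75 mL → factor 3.75/0.3 = 12.5
Product of known-step factors = 31250
Overall factor = 1.00 mM / (0.320 nM) = 3.125 × 10^6
x = 3.125 × 10^6 / 31250 = 100

100-fold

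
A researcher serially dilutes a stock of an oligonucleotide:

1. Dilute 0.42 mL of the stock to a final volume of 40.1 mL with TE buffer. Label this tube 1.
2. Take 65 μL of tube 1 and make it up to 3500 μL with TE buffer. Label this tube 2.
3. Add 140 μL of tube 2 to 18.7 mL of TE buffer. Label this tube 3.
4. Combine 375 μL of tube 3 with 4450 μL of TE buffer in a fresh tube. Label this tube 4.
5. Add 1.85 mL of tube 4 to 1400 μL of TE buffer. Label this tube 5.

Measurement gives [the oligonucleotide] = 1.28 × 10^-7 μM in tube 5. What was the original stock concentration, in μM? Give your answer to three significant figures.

2.00 μM

Step 1: 0.42 mL brought to 40.1 mL → factor 40.1/0.42 = 95.476
Step 2: 65 μL brought to 3500 μL → factor 3500/65 = 53.846
Step 3: 140 μL + 18.7 mL = 18840 μL total → factor 18840/140 = 134.57
Step 4: 375 μL + 4450 μL = 4825 μL total → factor 4825/375 = 12.867
Step 5: 1.85 mL + 1400 μL = 3.25 mL total → factor 3.25/1.85 = 1.7568
Overall dilution factor = 95.476 × 53.846 × 134.57 × 12.867 × 1.7568 = 1.5638 × 10^7
Stock = 1.28 × 10^-7 μM × 1.5638 × 10^7 = 2.00 μM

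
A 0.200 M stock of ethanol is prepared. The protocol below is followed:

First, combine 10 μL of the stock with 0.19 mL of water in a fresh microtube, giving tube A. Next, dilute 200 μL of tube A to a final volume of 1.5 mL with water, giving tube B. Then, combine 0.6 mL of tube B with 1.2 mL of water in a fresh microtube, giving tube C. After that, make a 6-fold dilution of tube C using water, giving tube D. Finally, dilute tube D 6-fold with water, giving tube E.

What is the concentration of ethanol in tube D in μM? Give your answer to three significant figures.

74.1 μM

Step 1: 10 μL + 0.19 mL = 200 μL total → factor 200/10 = 20
Step 2: 200 μL brought to 1.5 mL → factor 1500/200 = 7.5
Step 3: 0.6 mL + 1.2 mL = 1.8 mL total → factor 1.8/0.6 = 3
Step 4: 6-fold → factor 6
Dilution factor through tube D = 20 × 7.5 × 3 × 6 = 2700
[tube D] = 0.200 M / 2700 = 7.407 × 10^-5 M = 74.1 μM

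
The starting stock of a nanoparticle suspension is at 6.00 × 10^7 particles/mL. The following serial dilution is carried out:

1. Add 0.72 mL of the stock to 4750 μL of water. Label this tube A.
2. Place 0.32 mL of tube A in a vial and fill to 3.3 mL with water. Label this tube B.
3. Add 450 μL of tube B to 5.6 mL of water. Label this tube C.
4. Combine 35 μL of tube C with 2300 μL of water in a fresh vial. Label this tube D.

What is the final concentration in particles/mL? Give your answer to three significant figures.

854 particles/mL

Step 1: 0.72 mL + 4750 μL = 5.47 mL total → factor 5.47/0.72 = 7.5972
Step 2: 0.32 mL brought to 3.3 mL → factor 3.3/0.32 = 10.312
Step 3: 450 μL + 5.6 mL = 6050 μL total → factor 6050/450 = 13.444
Step 4: 35 μL + 2300 μL = 2335 μL total → factor 2335/35 = 66.714
Overall dilution factor = 7.5972 × 10.312 × 13.444 × 66.714 = 70272
Final = 6.00 × 10^7 particles/mL / 70272 = 854 particles/mL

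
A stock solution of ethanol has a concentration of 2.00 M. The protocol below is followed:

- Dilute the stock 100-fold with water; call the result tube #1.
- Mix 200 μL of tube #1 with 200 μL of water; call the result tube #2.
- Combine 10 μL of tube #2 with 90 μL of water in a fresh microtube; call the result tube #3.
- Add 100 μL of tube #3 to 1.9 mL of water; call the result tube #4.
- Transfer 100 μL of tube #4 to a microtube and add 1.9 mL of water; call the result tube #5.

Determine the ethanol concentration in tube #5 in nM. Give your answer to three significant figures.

Step 1: 100-fold → factor 100
Step 2: 200 μL + 200 μL = 400 μL total → factor 400/200 = 2
Step 3: 10 μL + 90 μL = 100 μL total → factor 100/10 = 10
Step 4: 100 μL + 1.9 mL = 2000 μL total → factor 2000/100 = 20
Step 5: 100 μL + 1.9 mL = 2000 μL total → factor 2000/100 = 20
Overall dilution factor = 100 × 2 × 10 × 20 × 20 = 8 × 10^5
Final = 2.00 M / 8 × 10^5 = 2.500 × 10^-6 M = 2.50 × 10^3 nM

2.50 × 10^3 nM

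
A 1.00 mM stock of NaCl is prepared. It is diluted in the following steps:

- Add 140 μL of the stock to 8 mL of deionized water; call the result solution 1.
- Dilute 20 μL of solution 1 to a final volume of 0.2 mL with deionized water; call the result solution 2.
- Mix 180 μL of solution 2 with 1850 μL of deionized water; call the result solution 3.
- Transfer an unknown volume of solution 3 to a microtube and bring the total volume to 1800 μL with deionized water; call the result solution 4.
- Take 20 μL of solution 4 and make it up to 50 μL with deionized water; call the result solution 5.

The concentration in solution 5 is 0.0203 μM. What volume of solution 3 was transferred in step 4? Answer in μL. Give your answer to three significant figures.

Step 1: 140 μL + 8 mL = 8140 μL total → factor 8140/140 = 58.143
Step 2: 20 μL brought to 0.2 mL → factor 200/20 = 10
Step 3: 180 μL + 1850 μL = 2030 μL total → factor 2030/180 = 11.278
Step 4: v brought to 1800 μL → factor = 1800 μL/v
Step 5: 20 μL brought to 50 μL → factor 50/20 = 2.5
Product of known-step factors = 16393
Overall factor = 1.00 mM / (0.0203 μM) = 49261
Step-4 factor = 49261 / 16393 = 3.005
v = 1800 μL / 3.005 = 599 μL

599 μL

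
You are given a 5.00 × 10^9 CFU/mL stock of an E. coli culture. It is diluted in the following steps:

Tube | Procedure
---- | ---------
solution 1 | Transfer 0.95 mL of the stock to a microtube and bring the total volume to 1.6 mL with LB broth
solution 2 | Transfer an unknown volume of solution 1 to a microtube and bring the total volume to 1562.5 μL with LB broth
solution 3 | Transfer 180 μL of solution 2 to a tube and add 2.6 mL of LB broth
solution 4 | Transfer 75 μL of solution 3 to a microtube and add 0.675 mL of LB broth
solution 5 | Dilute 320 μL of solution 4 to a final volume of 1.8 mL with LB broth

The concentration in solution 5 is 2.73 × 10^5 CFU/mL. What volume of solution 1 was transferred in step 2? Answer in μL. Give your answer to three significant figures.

Step 1: 0.95 mL brought to 1.6 mL → factor 1.6/0.95 = 1.6842
Step 2: v brought to 1562.5 μL → factor = 1562.5 μL/v
Step 3: 180 μL + 2.6 mL = 2780 μL total → factor 2780/180 = 15.444
Step 4: 75 μL + 0.675 mL = 750 μL total → factor 750/75 = 10
Step 5: 320 μL brought to 1.8 mL → factor 1800/320 = 5.625
Product of known-step factors = 1463.2
Overall factor = 5.00 × 10^9 CFU/mL / (2.73 × 10^5 CFU/mL) = 18315
Step-2 factor = 18315 / 1463.2 = 12.517
v = 1562.5 μL / 12.517 = 125 μL

125 μL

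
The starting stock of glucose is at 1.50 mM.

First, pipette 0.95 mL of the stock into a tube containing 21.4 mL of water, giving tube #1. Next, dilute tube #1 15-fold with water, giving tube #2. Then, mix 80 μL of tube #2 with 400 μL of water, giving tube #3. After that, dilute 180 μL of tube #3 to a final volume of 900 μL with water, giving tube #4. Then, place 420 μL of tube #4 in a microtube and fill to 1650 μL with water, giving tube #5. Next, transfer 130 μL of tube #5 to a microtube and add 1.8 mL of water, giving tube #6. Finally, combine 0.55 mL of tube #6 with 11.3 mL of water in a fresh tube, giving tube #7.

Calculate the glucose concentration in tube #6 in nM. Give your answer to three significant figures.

2.43 nM

Step 1: 0.95 mL + 21.4 mL = 22.35 mL total → factor 22.35/0.95 = 23.526
Step 2: 15-fold → factor 15
Step 3: 80 μL + 400 μL = 480 μL total → factor 480/80 = 6
Step 4: 180 μL brought to 900 μL → factor 900/180 = 5
Step 5: 420 μL brought to 1650 μL → factor 1650/420 = 3.9286
Step 6: 130 μL + 1.8 mL = 1930 μL total → factor 1930/130 = 14.846
Dilution factor through tube #6 = 23.526 × 15 × 6 × 5 × 3.9286 × 14.846 = 6.1747 × 10^5
[tube #6] = 1.50 mM / 6.1747 × 10^5 = 2.429 × 10^-6 mM = 2.43 nM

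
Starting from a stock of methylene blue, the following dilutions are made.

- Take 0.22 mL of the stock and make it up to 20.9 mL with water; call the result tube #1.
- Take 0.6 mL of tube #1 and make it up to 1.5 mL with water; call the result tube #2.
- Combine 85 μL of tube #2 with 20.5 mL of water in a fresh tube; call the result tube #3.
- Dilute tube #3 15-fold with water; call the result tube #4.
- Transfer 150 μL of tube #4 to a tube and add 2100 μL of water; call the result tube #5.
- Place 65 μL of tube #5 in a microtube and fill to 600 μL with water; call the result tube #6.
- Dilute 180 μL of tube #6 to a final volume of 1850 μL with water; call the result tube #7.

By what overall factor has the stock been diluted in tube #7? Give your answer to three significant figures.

1.23 × 10^9

Step 1: 0.22 mL brought to 20.9 mL → factor 20.9/0.22 = 95
Step 2: 0.6 mL brought to 1.5 mL → factor 1.5/0.6 = 2.5
Step 3: 85 μL + 20.5 mL = 20585 μL total → factor 20585/85 = 242.18
Step 4: 15-fold → factor 15
Step 5: 150 μL + 2100 μL = 2250 μL total → factor 2250/150 = 15
Step 6: 65 μL brought to 600 μL → factor 600/65 = 9.2308
Step 7: 180 μL brought to 1850 μL → factor 1850/180 = 10.278
Overall dilution factor = 95 × 2.5 × 242.18 × 15 × 15 × 9.2308 × 10.278 = 1.2278 × 10^9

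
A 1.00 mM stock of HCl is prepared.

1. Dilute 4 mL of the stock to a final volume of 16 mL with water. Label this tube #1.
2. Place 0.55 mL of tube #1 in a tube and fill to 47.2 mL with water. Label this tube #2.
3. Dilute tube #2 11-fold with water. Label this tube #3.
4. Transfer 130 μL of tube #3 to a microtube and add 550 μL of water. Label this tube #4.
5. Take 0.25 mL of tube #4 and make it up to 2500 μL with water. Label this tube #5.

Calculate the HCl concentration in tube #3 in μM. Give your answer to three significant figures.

0.265 μM

Step 1: 4 mL brought to 16 mL → factor 16/4 = 4
Step 2: 0.55 mL brought to 47.2 mL → factor 47.2/0.55 = 85.818
Step 3: 11-fold → factor 11
Dilution factor through tube #3 = 4 × 85.818 × 11 = 3776
[tube #3] = 1.00 mM / 3776 = 0.0002648 mM = 0.265 μM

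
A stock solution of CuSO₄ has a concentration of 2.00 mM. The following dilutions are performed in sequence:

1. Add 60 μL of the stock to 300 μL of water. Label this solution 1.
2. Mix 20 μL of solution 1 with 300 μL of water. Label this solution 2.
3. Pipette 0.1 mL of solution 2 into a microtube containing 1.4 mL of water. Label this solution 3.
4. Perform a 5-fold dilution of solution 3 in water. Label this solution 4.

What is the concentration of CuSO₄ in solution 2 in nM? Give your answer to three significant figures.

Step 1: 60 μL + 300 μL = 360 μL total → factor 360/60 = 6
Step 2: 20 μL + 300 μL = 320 μL total → factor 320/20 = 16
Dilution factor through solution 2 = 6 × 16 = 96
[solution 2] = 2.00 mM / 96 = 0.02083 mM = 2.08 × 10^4 nM

2.08 × 10^4 nM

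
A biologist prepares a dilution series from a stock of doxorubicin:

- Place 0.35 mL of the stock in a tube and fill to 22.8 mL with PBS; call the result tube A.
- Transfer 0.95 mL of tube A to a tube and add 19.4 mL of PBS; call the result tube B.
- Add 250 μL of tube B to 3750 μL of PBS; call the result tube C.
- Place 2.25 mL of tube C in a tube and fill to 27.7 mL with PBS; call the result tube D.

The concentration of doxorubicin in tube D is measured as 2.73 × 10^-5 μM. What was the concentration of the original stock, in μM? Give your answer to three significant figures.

7.50 μM

Step 1: 0.35 mL brought to 22.8 mL → factor 22.8/0.35 = 65.143
Step 2: 0.95 mL + 19.4 mL = 20.35 mL total → factor 20.35/0.95 = 21.421
Step 3: 250 μL + 3750 μL = 4000 μL total → factor 4000/250 = 16
Step 4: 2.25 mL brought to 27.7 mL → factor 27.7/2.25 = 12.311
Overall dilution factor = 65.143 × 21.421 × 16 × 12.311 = 2.7487 × 10^5
Stock = 2.73 × 10^-5 μM × 2.7487 × 10^5 = 7.50 μM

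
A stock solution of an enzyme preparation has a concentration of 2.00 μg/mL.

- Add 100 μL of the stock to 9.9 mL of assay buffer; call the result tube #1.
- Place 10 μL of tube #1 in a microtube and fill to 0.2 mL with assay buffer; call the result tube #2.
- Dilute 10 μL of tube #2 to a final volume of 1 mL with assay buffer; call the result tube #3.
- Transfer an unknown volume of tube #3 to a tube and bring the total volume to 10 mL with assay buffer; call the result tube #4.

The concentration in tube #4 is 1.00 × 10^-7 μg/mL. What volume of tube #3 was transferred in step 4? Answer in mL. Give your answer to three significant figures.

Step 1: 100 μL + 9.9 mL = 10000 μL total → factor 10000/100 = 100
Step 2: 10 μL brought to 0.2 mL → factor 200/10 = 20
Step 3: 10 μL brought to 1 mL → factor 1000/10 = 100
Step 4: v brought to 10 mL → factor = 10 mL/v
Product of known-step factors = 2 × 10^5
Overall factor = 2.00 μg/mL / (1.00 × 10^-7 μg/mL) = 2 × 10^7
Step-4 factor = 2 × 10^7 / 2 × 10^5 = 100
v = 10 mL / 100 = 0.100 mL

0.100 mL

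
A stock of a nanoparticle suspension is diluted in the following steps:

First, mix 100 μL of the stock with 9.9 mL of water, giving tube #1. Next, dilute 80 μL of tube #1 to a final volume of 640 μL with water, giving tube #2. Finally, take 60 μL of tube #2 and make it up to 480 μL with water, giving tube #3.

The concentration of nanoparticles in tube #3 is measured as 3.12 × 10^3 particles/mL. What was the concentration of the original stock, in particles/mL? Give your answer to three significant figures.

Step 1: 100 μL + 9.9 mL = 10000 μL total → factor 10000/100 = 100
Step 2: 80 μL brought to 640 μL → factor 640/80 = 8
Step 3: 60 μL brought to 480 μL → factor 480/60 = 8
Overall dilution factor = 100 × 8 × 8 = 6400
Stock = 3.12 × 10^3 particles/mL × 6400 = 2.00 × 10^7 particles/mL

2.00 × 10^7 particles/mL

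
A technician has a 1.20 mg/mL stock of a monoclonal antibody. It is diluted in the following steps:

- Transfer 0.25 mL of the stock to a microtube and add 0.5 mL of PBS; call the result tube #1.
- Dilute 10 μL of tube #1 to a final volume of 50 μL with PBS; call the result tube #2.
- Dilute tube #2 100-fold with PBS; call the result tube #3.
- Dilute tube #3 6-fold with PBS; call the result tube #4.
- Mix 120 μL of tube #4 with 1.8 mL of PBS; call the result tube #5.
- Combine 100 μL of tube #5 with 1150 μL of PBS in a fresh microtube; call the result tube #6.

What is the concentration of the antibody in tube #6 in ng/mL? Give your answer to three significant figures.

Step 1: 0.25 mL + 0.5 mL = 0.75 mL total → factor 0.75/0.25 = 3
Step 2: 10 μL brought to 50 μL → factor 50/10 = 5
Step 3: 100-fold → factor 100
Step 4: 6-fold → factor 6
Step 5: 120 μL + 1.8 mL = 1920 μL total → factor 1920/120 = 16
Step 6: 100 μL + 1150 μL = 1250 μL total → factor 1250/100 = 12.5
Overall dilution factor = 3 × 5 × 100 × 6 × 16 × 12.5 = 1.8 × 10^6
Final = 1.20 mg/mL / 1.8 × 10^6 = 6.667 × 10^-7 mg/mL = 0.667 ng/mL

0.667 ng/mL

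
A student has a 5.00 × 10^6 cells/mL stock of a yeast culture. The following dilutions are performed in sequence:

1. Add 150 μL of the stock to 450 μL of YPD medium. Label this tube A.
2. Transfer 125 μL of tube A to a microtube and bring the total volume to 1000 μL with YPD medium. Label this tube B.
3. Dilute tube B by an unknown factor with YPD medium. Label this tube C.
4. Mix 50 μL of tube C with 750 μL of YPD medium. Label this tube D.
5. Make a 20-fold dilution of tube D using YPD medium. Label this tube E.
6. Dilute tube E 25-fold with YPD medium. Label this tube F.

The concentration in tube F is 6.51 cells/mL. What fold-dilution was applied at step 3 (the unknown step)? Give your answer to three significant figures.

3.00-fold

Step 1: 150 μL + 450 μL = 600 μL total → factor 600/150 = 4
Step 2: 125 μL brought to 1000 μL → factor 1000/125 = 8
Step 3: unknown factor x
Step 4: 50 μL + 750 μL = 800 μL total → factor 800/50 = 16
Step 5: 20-fold → factor 20
Step 6: 25-fold → factor 25
Product of known-step factors = 2.56 × 10^5
Overall factor = 5.00 × 10^6 cells/mL / (6.51 cells/mL) = 7.6805 × 10^5
x = 7.6805 × 10^5 / 2.56 × 10^5 = 3.00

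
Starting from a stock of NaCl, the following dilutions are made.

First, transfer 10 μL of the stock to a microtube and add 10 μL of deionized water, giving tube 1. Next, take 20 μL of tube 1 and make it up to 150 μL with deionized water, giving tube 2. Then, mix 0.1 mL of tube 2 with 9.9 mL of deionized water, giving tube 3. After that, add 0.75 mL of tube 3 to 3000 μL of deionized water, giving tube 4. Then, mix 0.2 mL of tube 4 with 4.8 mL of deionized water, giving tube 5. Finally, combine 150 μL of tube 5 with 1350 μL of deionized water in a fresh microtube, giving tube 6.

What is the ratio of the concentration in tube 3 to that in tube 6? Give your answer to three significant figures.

Step 1: 10 μL + 10 μL = 20 μL total → factor 20/10 = 2
Step 2: 20 μL brought to 150 μL → factor 150/20 = 7.5
Step 3: 0.1 mL + 9.9 mL = 10 mL total → factor 10/0.1 = 100
Step 4: 0.75 mL + 3000 μL = 3.75 mL total → factor 3.75/0.75 = 5
Step 5: 0.2 mL + 4.8 mL = 5 mL total → factor 5/0.2 = 25
Step 6: 150 μL + 1350 μL = 1500 μL total → factor 1500/150 = 10
Dilution factor to tube 3 = 1500; to tube 6 = 1.875 × 10^6
[tube 3]/[tube 6] = (factor to tube 6)/(factor to tube 3) = 1.875 × 10^6/1500 = 1.25 × 10^3

1.25 × 10^3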